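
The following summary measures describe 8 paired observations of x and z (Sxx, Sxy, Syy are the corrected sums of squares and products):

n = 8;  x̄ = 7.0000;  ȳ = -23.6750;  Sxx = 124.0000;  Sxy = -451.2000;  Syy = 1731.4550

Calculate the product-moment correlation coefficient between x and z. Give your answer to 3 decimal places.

r = Sxy/√(Sxx·Syy) = -451.2/√(214700.42) = -451.2/463.357767 = -0.973762

-0.974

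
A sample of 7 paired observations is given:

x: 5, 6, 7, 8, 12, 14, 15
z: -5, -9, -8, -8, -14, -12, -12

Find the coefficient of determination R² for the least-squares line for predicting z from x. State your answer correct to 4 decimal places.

n = 7, Σx = 67, Σy = -68, Σxy = -715, Σx² = 739, Σy² = 718
Sxx = Σx² − (Σx)²/n = 739 − 641.285714 = 97.714286
Sxy = Σxy − (Σx)(Σy)/n = -715 − (-650.857143) = -64.142857
Syy = Σy² − (Σy)²/n = 718 − 660.571429 = 57.428571
R² = Sxy²/(Sxx·Syy) = (-64.142857)²/(97.714286·57.428571) = 0.733180

0.7332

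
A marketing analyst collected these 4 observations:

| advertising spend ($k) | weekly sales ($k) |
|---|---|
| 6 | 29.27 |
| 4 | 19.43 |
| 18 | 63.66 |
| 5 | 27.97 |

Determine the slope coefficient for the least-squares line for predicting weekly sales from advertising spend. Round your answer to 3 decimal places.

n = 4, Σx = 33, Σy = 140.33, Σxy = 1539.07, Σx² = 401
Sxx = Σx² − (Σx)²/n = 401 − 272.25 = 128.75
Sxy = Σxy − (Σx)(Σy)/n = 1539.07 − 1157.7225 = 381.3475
b = Sxy/Sxx = 381.3475/128.75 = 2.961922

2.962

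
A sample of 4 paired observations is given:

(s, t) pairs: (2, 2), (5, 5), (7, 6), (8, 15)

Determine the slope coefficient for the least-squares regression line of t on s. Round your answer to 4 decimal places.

n = 4, Σx = 22, Σy = 28, Σxy = 191, Σx² = 142
Sxx = Σx² − (Σx)²/n = 142 − 121 = 21
Sxy = Σxy − (Σx)(Σy)/n = 191 − 154 = 37
b = Sxy/Sxx = 37/21 = 1.761905

1.7619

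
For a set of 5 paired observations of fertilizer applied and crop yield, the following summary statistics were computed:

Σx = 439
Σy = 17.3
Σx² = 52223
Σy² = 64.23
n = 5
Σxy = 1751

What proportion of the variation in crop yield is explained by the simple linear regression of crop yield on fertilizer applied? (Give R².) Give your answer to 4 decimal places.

0.9005

Sxx = Σx² − (Σx)²/n = 52223 − 38544.2 = 13678.8
Sxy = Σxy − (Σx)(Σy)/n = 1751 − 1518.94 = 232.06
Syy = Σy² − (Σy)²/n = 64.23 − 59.858 = 4.372
R² = Sxy²/(Sxx·Syy) = (232.06)²/(13678.8·4.372) = 0.900477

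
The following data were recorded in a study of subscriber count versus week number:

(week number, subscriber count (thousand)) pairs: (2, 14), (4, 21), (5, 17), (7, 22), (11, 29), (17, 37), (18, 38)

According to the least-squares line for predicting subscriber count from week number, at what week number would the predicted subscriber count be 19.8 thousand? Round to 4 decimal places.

5.2985

n = 7, Σx = 64, Σy = 178, Σxy = 1983, Σx² = 828
Sxx = Σx² − (Σx)²/n = 828 − 585.142857 = 242.857143
Sxy = Σxy − (Σx)(Σy)/n = 1983 − 1627.428571 = 355.571429
b = Sxy/Sxx = 355.571429/242.857143 = 1.464118
a = ȳ − b·x̄ = 25.428571 − 1.464118·9.142857 = 12.042353
Set a + b·x = 19.8: x = (19.8 − 12.042353) / 1.464118 = 5.298513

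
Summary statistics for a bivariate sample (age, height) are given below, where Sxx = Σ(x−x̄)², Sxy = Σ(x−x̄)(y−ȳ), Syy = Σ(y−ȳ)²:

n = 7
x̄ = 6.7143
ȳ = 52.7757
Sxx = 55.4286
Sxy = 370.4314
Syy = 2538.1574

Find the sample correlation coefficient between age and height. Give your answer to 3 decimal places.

r = Sxy/√(Sxx·Syy) = 370.4314/√(140686.511262) = 370.4314/375.082006 = 0.987601

0.988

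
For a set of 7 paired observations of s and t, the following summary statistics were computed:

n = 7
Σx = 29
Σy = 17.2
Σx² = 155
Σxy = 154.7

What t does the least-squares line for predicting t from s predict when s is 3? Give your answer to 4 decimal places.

Sxx = Σx² − (Σx)²/n = 155 − 120.142857 = 34.857143
Sxy = Σxy − (Σx)(Σy)/n = 154.7 − 71.257143 = 83.442857
b = Sxy/Sxx = 83.442857/34.857143 = 2.393852
a = ȳ − b·x̄ = 2.457143 − 2.393852·4.142857 = -7.460246
ŷ(3) = a + b·3 = -7.460246 + 2.393852·3 = -0.278689

-0.2787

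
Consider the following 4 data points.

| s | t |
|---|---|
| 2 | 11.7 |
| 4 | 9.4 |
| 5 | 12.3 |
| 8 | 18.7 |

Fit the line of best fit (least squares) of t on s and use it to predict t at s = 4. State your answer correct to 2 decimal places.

n = 4, Σx = 19, Σy = 52.1, Σxy = 272.1, Σx² = 109
Sxx = Σx² − (Σx)²/n = 109 − 90.25 = 18.75
Sxy = Σxy − (Σx)(Σy)/n = 272.1 − 247.475 = 24.625
b = Sxy/Sxx = 24.625/18.75 = 1.313333
a = ȳ − b·x̄ = 13.025 − 1.313333·4.75 = 6.786667
ŷ(4) = a + b·4 = 6.786667 + 1.313333·4 = 12.04

12.04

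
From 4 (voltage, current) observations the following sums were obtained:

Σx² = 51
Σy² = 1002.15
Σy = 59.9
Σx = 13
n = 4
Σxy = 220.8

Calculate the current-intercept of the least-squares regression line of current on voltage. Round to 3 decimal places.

5.271

Sxx = Σx² − (Σx)²/n = 51 − 42.25 = 8.75
Sxy = Σxy − (Σx)(Σy)/n = 220.8 − 194.675 = 26.125
b = Sxy/Sxx = 26.125/8.75 = 2.985714
a = ȳ − b·x̄ = 14.975 − 2.985714·3.25 = 5.271429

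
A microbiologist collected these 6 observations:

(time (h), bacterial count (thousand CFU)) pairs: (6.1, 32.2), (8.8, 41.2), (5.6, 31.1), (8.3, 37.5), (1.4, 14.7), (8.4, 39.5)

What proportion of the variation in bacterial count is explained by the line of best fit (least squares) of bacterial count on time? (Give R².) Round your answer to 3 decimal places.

n = 6, Σx = 38.6, Σy = 196.2, Σxy = 1396.77, Σx² = 287.42, Σy² = 6884.08
Sxx = Σx² − (Σx)²/n = 287.42 − 248.326667 = 39.093333
Sxy = Σxy − (Σx)(Σy)/n = 1396.77 − 1262.22 = 134.55
Syy = Σy² − (Σy)²/n = 6884.08 − 6415.74 = 468.34
R² = Sxy²/(Sxx·Syy) = (134.55)²/(39.093333·468.34) = 0.988789

0.989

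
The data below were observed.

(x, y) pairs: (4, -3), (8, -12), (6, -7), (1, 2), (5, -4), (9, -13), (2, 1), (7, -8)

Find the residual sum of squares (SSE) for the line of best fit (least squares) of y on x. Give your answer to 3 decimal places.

n = 8, Σx = 42, Σy = -44, Σxy = -339, Σx² = 276, Σy² = 456
Sxx = Σx² − (Σx)²/n = 276 − 220.5 = 55.5
Sxy = Σxy − (Σx)(Σy)/n = -339 − (-231) = -108
Syy = Σy² − (Σy)²/n = 456 − 242 = 214
b = Sxy/Sxx = -108/55.5 = -1.945946
SSE = Syy − b·Sxy = 214 − (-1.945946)·(-108) = 3.837838

3.838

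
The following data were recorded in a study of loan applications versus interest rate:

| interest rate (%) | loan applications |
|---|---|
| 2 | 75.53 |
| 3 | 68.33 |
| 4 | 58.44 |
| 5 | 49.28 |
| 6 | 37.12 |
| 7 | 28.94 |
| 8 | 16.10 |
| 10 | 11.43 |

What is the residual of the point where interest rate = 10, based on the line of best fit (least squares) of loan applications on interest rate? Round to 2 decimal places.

n = 8, Σx = 45, Σy = 345.17, Σxy = 1504.61, Σx² = 303
Sxx = Σx² − (Σx)²/n = 303 − 253.125 = 49.875
Sxy = Σxy − (Σx)(Σy)/n = 1504.61 − 1941.58125 = -436.97125
b = Sxy/Sxx = -436.97125/49.875 = -8.761328
a = ȳ − b·x̄ = 43.14625 − (-8.761328)·5.625 = 92.428722
ŷ(10) = 92.428722 + (-8.761328)·10 = 4.815439
residual = y − ŷ = 11.43 − 4.815439 = 6.614561

6.61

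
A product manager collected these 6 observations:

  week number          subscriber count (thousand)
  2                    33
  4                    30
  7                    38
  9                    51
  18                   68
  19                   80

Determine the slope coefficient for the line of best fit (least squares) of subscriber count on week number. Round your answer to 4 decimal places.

n = 6, Σx = 59, Σy = 300, Σxy = 3655, Σx² = 835
Sxx = Σx² − (Σx)²/n = 835 − 580.166667 = 254.833333
Sxy = Σxy − (Σx)(Σy)/n = 3655 − 2950 = 705
b = Sxy/Sxx = 705/254.833333 = 2.766514

2.7665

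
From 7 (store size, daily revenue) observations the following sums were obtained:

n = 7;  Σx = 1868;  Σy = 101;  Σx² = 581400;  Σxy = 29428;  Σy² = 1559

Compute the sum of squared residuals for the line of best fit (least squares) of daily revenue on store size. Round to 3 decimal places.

Sxx = Σx² − (Σx)²/n = 581400 − 498489.142857 = 82910.857143
Sxy = Σxy − (Σx)(Σy)/n = 29428 − 26952.571429 = 2475.428571
Syy = Σy² − (Σy)²/n = 1559 − 1457.285714 = 101.714286
b = Sxy/Sxx = 2475.428571/82910.857143 = 0.029857
SSE = Syy − b·Sxy = 101.714286 − 0.029857·2475.428571 = 27.806636

27.807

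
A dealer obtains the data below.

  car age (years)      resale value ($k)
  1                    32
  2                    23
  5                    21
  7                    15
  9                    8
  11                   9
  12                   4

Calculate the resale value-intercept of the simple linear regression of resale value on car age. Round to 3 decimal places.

31.033

n = 7, Σx = 47, Σy = 112, Σxy = 507, Σx² = 425
Sxx = Σx² − (Σx)²/n = 425 − 315.571429 = 109.428571
Sxy = Σxy − (Σx)(Σy)/n = 507 − 752 = -245
b = Sxy/Sxx = -245/109.428571 = -2.238903
a = ȳ − b·x̄ = 16 − (-2.238903)·6.714286 = 31.032637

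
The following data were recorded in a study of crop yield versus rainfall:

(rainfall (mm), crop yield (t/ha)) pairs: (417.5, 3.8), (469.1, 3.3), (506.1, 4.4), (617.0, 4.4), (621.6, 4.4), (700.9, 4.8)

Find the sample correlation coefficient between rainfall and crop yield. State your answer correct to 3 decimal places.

0.812

n = 6, Σx = 3332.2, Σy = 25.1, Σxy = 14175.53, Σx² = 1908834.64, Σy² = 106.45
Sxx = Σx² − (Σx)²/n = 1908834.64 − 1850592.806667 = 58241.833333
Sxy = Σxy − (Σx)(Σy)/n = 14175.53 − 13939.703333 = 235.826667
Syy = Σy² − (Σy)²/n = 106.45 − 105.001667 = 1.448333
r = Sxy/√(Sxx·Syy) = 235.826667/√(84353.588611) = 235.826667/290.436893 = 0.811972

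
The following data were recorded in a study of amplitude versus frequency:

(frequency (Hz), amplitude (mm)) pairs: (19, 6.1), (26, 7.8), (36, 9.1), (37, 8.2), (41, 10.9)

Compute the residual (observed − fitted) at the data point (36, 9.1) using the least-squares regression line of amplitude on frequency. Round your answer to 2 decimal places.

n = 5, Σx = 159, Σy = 42.1, Σxy = 1396.6, Σx² = 5383
Sxx = Σx² − (Σx)²/n = 5383 − 5056.2 = 326.8
Sxy = Σxy − (Σx)(Σy)/n = 1396.6 − 1338.78 = 57.82
b = Sxy/Sxx = 57.82/326.8 = 0.176928
a = ȳ − b·x̄ = 8.42 − 0.176928·31.8 = 2.793696
ŷ(36) = 2.793696 + 0.176928·36 = 9.163097
residual = y − ŷ = 9.1 − 9.163097 = -0.063097

-0.06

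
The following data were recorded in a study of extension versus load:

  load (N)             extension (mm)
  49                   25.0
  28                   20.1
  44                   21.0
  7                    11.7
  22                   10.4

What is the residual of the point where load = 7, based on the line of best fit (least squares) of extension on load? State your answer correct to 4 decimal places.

n = 5, Σx = 150, Σy = 88.2, Σxy = 3022.5, Σx² = 5654
Sxx = Σx² − (Σx)²/n = 5654 − 4500 = 1154
Sxy = Σxy − (Σx)(Σy)/n = 3022.5 − 2646 = 376.5
b = Sxy/Sxx = 376.5/1154 = 0.326256
a = ȳ − b·x̄ = 17.64 − 0.326256·30 = 7.852305
ŷ(7) = 7.852305 + 0.326256·7 = 10.136101
residual = y − ŷ = 11.7 − 10.136101 = 1.563899

1.5639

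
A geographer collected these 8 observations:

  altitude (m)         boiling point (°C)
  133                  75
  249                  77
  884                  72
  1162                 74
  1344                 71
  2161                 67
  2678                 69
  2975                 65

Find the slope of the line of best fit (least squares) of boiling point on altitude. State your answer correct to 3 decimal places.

-0.004

n = 8, Σx = 11586, Σy = 570, Σxy = 797152, Σx² = 24709956
Sxx = Σx² − (Σx)²/n = 24709956 − 16779424.5 = 7930531.5
Sxy = Σxy − (Σx)(Σy)/n = 797152 − 825502.5 = -28350.5
b = Sxy/Sxx = -28350.5/7930531.5 = -0.003575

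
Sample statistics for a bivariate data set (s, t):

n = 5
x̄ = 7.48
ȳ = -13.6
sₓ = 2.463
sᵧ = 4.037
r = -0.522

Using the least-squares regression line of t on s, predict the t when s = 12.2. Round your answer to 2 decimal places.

b = r · sᵧ/sₓ = -0.522 · 4.037/2.463 = -0.855588
a = ȳ − b·x̄ = -13.6 − (-0.855588)·7.48 = -7.200199
ŷ(12.2) = a + b·12.2 = -7.200199 + (-0.855588)·12.2 = -17.638377

-17.64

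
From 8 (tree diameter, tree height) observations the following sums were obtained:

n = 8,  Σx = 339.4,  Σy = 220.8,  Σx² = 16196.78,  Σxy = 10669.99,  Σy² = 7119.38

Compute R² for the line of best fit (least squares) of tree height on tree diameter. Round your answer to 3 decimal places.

0.920

Sxx = Σx² − (Σx)²/n = 16196.78 − 14399.045 = 1797.735
Sxy = Σxy − (Σx)(Σy)/n = 10669.99 − 9367.44 = 1302.55
Syy = Σy² − (Σy)²/n = 7119.38 − 6094.08 = 1025.3
R² = Sxy²/(Sxx·Syy) = (1302.55)²/(1797.735·1025.3) = 0.920475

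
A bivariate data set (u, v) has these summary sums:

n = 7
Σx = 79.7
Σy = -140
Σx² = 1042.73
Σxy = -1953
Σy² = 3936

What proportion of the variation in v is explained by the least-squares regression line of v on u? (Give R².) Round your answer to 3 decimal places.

Sxx = Σx² − (Σx)²/n = 1042.73 − 907.441429 = 135.288571
Sxy = Σxy − (Σx)(Σy)/n = -1953 − (-1594) = -359
Syy = Σy² − (Σy)²/n = 3936 − 2800 = 1136
R² = Sxy²/(Sxx·Syy) = (-359)²/(135.288571·1136) = 0.838590

0.839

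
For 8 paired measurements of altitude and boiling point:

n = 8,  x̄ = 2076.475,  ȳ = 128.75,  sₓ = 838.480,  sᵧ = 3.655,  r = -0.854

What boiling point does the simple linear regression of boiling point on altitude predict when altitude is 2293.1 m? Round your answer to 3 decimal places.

127.944

b = r · sᵧ/sₓ = -0.854 · 3.655/838.48 = -0.003723
a = ȳ − b·x̄ = 128.75 − (-0.003723)·2076.475 = 136.479996
ŷ(2293.1) = a + b·2293.1 = 136.479996 + (-0.003723)·2293.1 = 127.943580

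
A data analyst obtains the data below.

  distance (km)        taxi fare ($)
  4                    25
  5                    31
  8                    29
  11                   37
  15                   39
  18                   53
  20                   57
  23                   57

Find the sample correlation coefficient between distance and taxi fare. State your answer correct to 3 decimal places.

0.964

n = 8, Σx = 104, Σy = 328, Σxy = 4884, Σx² = 1704, Σy² = 14624
Sxx = Σx² − (Σx)²/n = 1704 − 1352 = 352
Sxy = Σxy − (Σx)(Σy)/n = 4884 − 4264 = 620
Syy = Σy² − (Σy)²/n = 14624 − 13448 = 1176
r = Sxy/√(Sxx·Syy) = 620/√(413952) = 620/643.391016 = 0.963644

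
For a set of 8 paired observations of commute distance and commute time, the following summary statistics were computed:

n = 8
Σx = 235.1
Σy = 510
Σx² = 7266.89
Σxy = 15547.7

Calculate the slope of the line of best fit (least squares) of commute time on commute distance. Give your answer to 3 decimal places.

1.565

Sxx = Σx² − (Σx)²/n = 7266.89 − 6909.00125 = 357.88875
Sxy = Σxy − (Σx)(Σy)/n = 15547.7 − 14987.625 = 560.075
b = Sxy/Sxx = 560.075/357.88875 = 1.564942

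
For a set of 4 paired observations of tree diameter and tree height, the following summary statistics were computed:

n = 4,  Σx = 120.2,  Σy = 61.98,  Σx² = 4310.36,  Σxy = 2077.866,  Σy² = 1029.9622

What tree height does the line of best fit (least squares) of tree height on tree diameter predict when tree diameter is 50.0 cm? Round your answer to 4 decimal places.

Sxx = Σx² − (Σx)²/n = 4310.36 − 3612.01 = 698.35
Sxy = Σxy − (Σx)(Σy)/n = 2077.866 − 1862.499 = 215.367
b = Sxy/Sxx = 215.367/698.35 = 0.308394
a = ȳ − b·x̄ = 15.495 − 0.308394·30.05 = 6.227758
ŷ(50.0) = a + b·50.0 = 6.227758 + 0.308394·50 = 21.647462

21.6475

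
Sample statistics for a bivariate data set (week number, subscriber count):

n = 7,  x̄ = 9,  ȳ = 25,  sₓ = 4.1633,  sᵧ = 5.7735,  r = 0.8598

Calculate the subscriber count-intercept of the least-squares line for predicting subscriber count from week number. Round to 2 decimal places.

14.27

b = r · sᵧ/sₓ = 0.8598 · 5.7735/4.1633 = 1.192337
a = ȳ − b·x̄ = 25 − 1.192337·9 = 14.268970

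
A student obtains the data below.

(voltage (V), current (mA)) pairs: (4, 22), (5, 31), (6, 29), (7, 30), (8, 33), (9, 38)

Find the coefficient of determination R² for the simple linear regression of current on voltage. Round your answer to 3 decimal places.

0.786

n = 6, Σx = 39, Σy = 183, Σxy = 1233, Σx² = 271, Σy² = 5719
Sxx = Σx² − (Σx)²/n = 271 − 253.5 = 17.5
Sxy = Σxy − (Σx)(Σy)/n = 1233 − 1189.5 = 43.5
Syy = Σy² − (Σy)²/n = 5719 − 5581.5 = 137.5
R² = Sxy²/(Sxx·Syy) = (43.5)²/(17.5·137.5) = 0.786390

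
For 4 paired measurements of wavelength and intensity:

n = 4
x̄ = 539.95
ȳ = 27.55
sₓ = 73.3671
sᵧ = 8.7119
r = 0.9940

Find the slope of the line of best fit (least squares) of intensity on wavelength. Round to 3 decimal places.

0.118

b = r · sᵧ/sₓ = 0.994 · 8.7119/73.3671 = 0.118031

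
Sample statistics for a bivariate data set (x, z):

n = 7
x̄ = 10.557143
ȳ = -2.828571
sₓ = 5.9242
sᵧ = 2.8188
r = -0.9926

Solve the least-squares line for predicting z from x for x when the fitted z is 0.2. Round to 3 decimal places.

b = r · sᵧ/sₓ = -0.9926 · 2.8188/5.9242 = -0.472290
a = ȳ − b·x̄ = -2.828571 − (-0.472290)·10.557143 = 2.157463
Set a + b·x = 0.2: x = (0.2 − 2.157463) / (-0.472290) = 4.144620

4.145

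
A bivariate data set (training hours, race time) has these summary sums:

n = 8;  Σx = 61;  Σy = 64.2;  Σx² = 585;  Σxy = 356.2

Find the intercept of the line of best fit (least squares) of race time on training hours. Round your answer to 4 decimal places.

Sxx = Σx² − (Σx)²/n = 585 − 465.125 = 119.875
Sxy = Σxy − (Σx)(Σy)/n = 356.2 − 489.525 = -133.325
b = Sxy/Sxx = -133.325/119.875 = -1.112200
a = ȳ − b·x̄ = 8.025 − (-1.112200)·7.625 = 16.505527

16.5055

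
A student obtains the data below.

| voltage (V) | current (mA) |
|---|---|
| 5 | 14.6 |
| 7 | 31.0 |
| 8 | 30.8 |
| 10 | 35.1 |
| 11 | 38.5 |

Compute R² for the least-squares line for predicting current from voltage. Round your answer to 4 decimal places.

n = 5, Σx = 41, Σy = 150, Σxy = 1310.9, Σx² = 359, Σy² = 4837.06
Sxx = Σx² − (Σx)²/n = 359 − 336.2 = 22.8
Sxy = Σxy − (Σx)(Σy)/n = 1310.9 − 1230 = 80.9
Syy = Σy² − (Σy)²/n = 4837.06 − 4500 = 337.06
R² = Sxy²/(Sxx·Syy) = (80.9)²/(22.8·337.06) = 0.851638

0.8516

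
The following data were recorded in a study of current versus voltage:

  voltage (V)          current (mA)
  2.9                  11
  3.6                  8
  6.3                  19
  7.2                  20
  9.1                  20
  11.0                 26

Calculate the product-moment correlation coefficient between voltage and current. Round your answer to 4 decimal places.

n = 6, Σx = 40.1, Σy = 104, Σxy = 792.4, Σx² = 316.71, Σy² = 2022
Sxx = Σx² − (Σx)²/n = 316.71 − 268.001667 = 48.708333
Sxy = Σxy − (Σx)(Σy)/n = 792.4 − 695.066667 = 97.333333
Syy = Σy² − (Σy)²/n = 2022 − 1802.666667 = 219.333333
r = Sxy/√(Sxx·Syy) = 97.333333/√(10683.361111) = 97.333333/103.360346 = 0.941689

0.9417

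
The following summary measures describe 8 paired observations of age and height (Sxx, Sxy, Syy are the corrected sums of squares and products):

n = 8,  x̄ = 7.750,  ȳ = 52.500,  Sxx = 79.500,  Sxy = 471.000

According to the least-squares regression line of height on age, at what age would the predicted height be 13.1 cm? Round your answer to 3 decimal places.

b = Sxy/Sxx = 471/79.5 = 5.924528
a = ȳ − b·x̄ = 52.5 − 5.924528·7.75 = 6.584906
Set a + b·x = 13.1: x = (13.1 − 6.584906) / 5.924528 = 1.099682

1.100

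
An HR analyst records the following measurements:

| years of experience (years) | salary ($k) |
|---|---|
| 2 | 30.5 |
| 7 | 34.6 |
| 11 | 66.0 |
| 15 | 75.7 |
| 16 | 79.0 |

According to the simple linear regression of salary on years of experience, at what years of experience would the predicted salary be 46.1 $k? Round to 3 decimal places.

7.297

n = 5, Σx = 51, Σy = 285.8, Σxy = 3428.7, Σx² = 655
Sxx = Σx² − (Σx)²/n = 655 − 520.2 = 134.8
Sxy = Σxy − (Σx)(Σy)/n = 3428.7 − 2915.16 = 513.54
b = Sxy/Sxx = 513.54/134.8 = 3.809644
a = ȳ − b·x̄ = 57.16 − 3.809644·10.2 = 18.301632
Set a + b·x = 46.1: x = (46.1 − 18.301632) / 3.809644 = 7.296842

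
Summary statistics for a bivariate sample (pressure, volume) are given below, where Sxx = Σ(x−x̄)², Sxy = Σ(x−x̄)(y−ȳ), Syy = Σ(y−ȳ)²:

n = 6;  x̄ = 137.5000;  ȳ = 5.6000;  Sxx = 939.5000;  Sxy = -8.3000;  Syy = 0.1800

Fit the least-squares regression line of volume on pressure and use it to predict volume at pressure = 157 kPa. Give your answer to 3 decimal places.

b = Sxy/Sxx = -8.3/939.5 = -0.008834
a = ȳ − b·x̄ = 5.6 − (-0.008834)·137.5 = 6.814742
ŷ(157) = a + b·157 = 6.814742 + (-0.008834)·157 = 5.427728

5.428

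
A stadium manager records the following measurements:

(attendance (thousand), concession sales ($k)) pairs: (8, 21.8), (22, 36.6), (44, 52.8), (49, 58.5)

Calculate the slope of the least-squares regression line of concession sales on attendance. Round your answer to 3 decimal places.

0.862

n = 4, Σx = 123, Σy = 169.7, Σxy = 6169.3, Σx² = 4885
Sxx = Σx² − (Σx)²/n = 4885 − 3782.25 = 1102.75
Sxy = Σxy − (Σx)(Σy)/n = 6169.3 − 5218.275 = 951.025
b = Sxy/Sxx = 951.025/1102.75 = 0.862412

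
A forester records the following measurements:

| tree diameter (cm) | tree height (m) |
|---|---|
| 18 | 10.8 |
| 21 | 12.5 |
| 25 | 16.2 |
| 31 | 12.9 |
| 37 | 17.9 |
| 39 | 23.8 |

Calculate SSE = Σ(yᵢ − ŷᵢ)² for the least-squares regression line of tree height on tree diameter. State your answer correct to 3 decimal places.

33.732

n = 6, Σx = 171, Σy = 94.1, Σxy = 2852.3, Σx² = 5241, Σy² = 1588.59
Sxx = Σx² − (Σx)²/n = 5241 − 4873.5 = 367.5
Sxy = Σxy − (Σx)(Σy)/n = 2852.3 − 2681.85 = 170.45
Syy = Σy² − (Σy)²/n = 1588.59 − 1475.801667 = 112.788333
b = Sxy/Sxx = 170.45/367.5 = 0.463810
SSE = Syy − b·Sxy = 112.788333 − 0.463810·170.45 = 33.732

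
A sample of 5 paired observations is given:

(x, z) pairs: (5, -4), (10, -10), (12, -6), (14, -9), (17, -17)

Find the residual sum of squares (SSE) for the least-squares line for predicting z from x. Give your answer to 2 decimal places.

32.45

n = 5, Σx = 58, Σy = -46, Σxy = -607, Σx² = 754, Σy² = 522
Sxx = Σx² − (Σx)²/n = 754 − 672.8 = 81.2
Sxy = Σxy − (Σx)(Σy)/n = -607 − (-533.6) = -73.4
Syy = Σy² − (Σy)²/n = 522 − 423.2 = 98.8
b = Sxy/Sxx = -73.4/81.2 = -0.903941
SSE = Syy − b·Sxy = 98.8 − (-0.903941)·(-73.4) = 32.450739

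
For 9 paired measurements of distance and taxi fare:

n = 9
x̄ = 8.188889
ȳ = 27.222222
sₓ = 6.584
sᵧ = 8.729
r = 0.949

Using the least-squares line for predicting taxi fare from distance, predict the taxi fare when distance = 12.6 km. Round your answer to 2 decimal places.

b = r · sᵧ/sₓ = 0.949 · 8.729/6.584 = 1.258175
a = ȳ − b·x̄ = 27.222222 − 1.258175·8.188889 = 16.919171
ŷ(12.6) = a + b·12.6 = 16.919171 + 1.258175·12.6 = 32.772169

32.77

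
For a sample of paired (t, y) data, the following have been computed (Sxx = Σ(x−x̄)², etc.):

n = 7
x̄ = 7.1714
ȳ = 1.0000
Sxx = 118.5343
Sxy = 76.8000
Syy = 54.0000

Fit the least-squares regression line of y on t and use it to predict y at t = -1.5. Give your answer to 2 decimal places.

-4.62

b = Sxy/Sxx = 76.8/118.5343 = 0.647914
a = ȳ − b·x̄ = 1 − 0.647914·7.1714 = -3.646448
ŷ(-1.5) = a + b·-1.5 = -3.646448 + 0.647914·(-1.5) = -4.618319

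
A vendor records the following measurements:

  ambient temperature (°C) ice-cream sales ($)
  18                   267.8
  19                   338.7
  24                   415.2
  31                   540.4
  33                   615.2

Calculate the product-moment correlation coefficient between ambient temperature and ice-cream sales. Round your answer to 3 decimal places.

0.989

n = 5, Σx = 125, Σy = 2177.3, Σxy = 58274.5, Σx² = 3311, Σy² = 1029328.77
Sxx = Σx² − (Σx)²/n = 3311 − 3125 = 186
Sxy = Σxy − (Σx)(Σy)/n = 58274.5 − 54432.5 = 3842
Syy = Σy² − (Σy)²/n = 1029328.77 − 948127.058 = 81201.712
r = Sxy/√(Sxx·Syy) = 3842/√(15103518.432) = 3842/3886.324540 = 0.988595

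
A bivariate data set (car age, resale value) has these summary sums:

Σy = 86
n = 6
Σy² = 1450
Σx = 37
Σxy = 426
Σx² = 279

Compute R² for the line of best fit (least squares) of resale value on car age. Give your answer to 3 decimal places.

Sxx = Σx² − (Σx)²/n = 279 − 228.166667 = 50.833333
Sxy = Σxy − (Σx)(Σy)/n = 426 − 530.333333 = -104.333333
Syy = Σy² − (Σy)²/n = 1450 − 1232.666667 = 217.333333
R² = Sxy²/(Sxx·Syy) = (-104.333333)²/(50.833333·217.333333) = 0.985306

0.985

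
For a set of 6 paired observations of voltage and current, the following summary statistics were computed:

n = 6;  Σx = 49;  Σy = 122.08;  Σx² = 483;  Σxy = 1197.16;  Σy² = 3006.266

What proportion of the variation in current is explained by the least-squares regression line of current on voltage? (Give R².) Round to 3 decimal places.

Sxx = Σx² − (Σx)²/n = 483 − 400.166667 = 82.833333
Sxy = Σxy − (Σx)(Σy)/n = 1197.16 − 996.986667 = 200.173333
Syy = Σy² − (Σy)²/n = 3006.266 − 2483.921067 = 522.344933
R² = Sxy²/(Sxx·Syy) = (200.173333)²/(82.833333·522.344933) = 0.926083

0.926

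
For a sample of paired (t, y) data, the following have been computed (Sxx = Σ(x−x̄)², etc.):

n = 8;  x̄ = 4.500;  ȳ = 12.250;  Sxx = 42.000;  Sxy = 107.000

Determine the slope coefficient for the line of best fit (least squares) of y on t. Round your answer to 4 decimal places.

b = Sxy/Sxx = 107/42 = 2.547619

2.5476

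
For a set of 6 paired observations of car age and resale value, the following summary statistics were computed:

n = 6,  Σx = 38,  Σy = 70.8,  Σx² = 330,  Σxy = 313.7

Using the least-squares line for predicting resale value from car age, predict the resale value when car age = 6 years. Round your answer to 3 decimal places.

Sxx = Σx² − (Σx)²/n = 330 − 240.666667 = 89.333333
Sxy = Σxy − (Σx)(Σy)/n = 313.7 − 448.4 = -134.7
b = Sxy/Sxx = -134.7/89.333333 = -1.507836
a = ȳ − b·x̄ = 11.8 − (-1.507836)·6.333333 = 21.349627
ŷ(6) = a + b·6 = 21.349627 + (-1.507836)·6 = 12.302612

12.303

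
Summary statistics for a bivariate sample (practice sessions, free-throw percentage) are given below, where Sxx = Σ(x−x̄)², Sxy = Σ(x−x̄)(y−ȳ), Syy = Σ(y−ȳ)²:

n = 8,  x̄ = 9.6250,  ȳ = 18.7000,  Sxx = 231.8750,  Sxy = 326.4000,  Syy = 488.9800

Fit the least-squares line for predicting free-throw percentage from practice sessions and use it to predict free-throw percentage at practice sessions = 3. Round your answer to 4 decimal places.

9.3743

b = Sxy/Sxx = 326.4/231.875 = 1.407655
a = ȳ − b·x̄ = 18.7 − 1.407655·9.625 = 5.151321
ŷ(3) = a + b·3 = 5.151321 + 1.407655·3 = 9.374286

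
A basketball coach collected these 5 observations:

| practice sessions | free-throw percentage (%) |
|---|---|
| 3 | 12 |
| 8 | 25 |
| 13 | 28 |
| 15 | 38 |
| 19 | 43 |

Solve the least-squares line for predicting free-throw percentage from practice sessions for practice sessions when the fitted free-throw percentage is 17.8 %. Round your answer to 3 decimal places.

5.570

n = 5, Σx = 58, Σy = 146, Σxy = 1987, Σx² = 828
Sxx = Σx² − (Σx)²/n = 828 − 672.8 = 155.2
Sxy = Σxy − (Σx)(Σy)/n = 1987 − 1693.6 = 293.4
b = Sxy/Sxx = 293.4/155.2 = 1.890464
a = ȳ − b·x̄ = 29.2 − 1.890464·11.6 = 7.270619
Set a + b·x = 17.8: x = (17.8 − 7.270619) / 1.890464 = 5.569734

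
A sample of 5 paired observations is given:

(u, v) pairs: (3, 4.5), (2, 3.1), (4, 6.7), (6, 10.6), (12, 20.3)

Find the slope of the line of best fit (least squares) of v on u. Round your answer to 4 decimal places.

n = 5, Σx = 27, Σy = 45.2, Σxy = 353.7, Σx² = 209
Sxx = Σx² − (Σx)²/n = 209 − 145.8 = 63.2
Sxy = Σxy − (Σx)(Σy)/n = 353.7 − 244.08 = 109.62
b = Sxy/Sxx = 109.62/63.2 = 1.734494

1.7345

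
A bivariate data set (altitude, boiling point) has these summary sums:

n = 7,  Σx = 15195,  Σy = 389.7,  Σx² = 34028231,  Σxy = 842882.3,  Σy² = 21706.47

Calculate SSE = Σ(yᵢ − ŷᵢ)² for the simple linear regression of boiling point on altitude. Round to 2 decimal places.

2.43

Sxx = Σx² − (Σx)²/n = 34028231 − 32984003.571429 = 1044227.428571
Sxy = Σxy − (Σx)(Σy)/n = 842882.3 − 845927.357143 = -3045.057143
Syy = Σy² − (Σy)²/n = 21706.47 − 21695.155714 = 11.314286
b = Sxy/Sxx = -3045.057143/1044227.428571 = -0.002916
SSE = Syy − b·Sxy = 11.314286 − (-0.002916)·(-3045.057143) = 2.434637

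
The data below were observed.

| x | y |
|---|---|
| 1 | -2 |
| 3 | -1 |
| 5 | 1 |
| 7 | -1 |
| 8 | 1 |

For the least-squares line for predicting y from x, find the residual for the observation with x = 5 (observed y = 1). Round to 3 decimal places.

n = 5, Σx = 24, Σy = -2, Σxy = 1, Σx² = 148
Sxx = Σx² − (Σx)²/n = 148 − 115.2 = 32.8
Sxy = Σxy − (Σx)(Σy)/n = 1 − (-9.6) = 10.6
b = Sxy/Sxx = 10.6/32.8 = 0.323171
a = ȳ − b·x̄ = -0.4 − 0.323171·4.8 = -1.951220
ŷ(5) = -1.951220 + 0.323171·5 = -0.335366
residual = y − ŷ = 1 − (-0.335366) = 1.335366

1.335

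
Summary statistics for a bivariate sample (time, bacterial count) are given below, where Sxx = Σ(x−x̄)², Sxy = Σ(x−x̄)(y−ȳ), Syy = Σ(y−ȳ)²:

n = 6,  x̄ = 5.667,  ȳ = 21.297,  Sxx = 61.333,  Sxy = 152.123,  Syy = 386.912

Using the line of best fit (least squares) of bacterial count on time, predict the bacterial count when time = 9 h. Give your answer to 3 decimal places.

29.564

b = Sxy/Sxx = 152.123/61.333 = 2.480280
a = ȳ − b·x̄ = 21.297 − 2.480280·5.667 = 7.241254
ŷ(9) = a + b·9 = 7.241254 + 2.480280·9 = 29.563773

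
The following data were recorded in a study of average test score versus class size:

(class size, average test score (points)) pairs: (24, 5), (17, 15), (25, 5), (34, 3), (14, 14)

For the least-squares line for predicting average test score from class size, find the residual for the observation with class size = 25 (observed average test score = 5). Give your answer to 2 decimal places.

-1.95

n = 5, Σx = 114, Σy = 42, Σxy = 798, Σx² = 2842
Sxx = Σx² − (Σx)²/n = 2842 − 2599.2 = 242.8
Sxy = Σxy − (Σx)(Σy)/n = 798 − 957.6 = -159.6
b = Sxy/Sxx = -159.6/242.8 = -0.657331
a = ȳ − b·x̄ = 8.4 − (-0.657331)·22.8 = 23.387150
ŷ(25) = 23.387150 + (-0.657331)·25 = 6.953871
residual = y − ŷ = 5 − 6.953871 = -1.953871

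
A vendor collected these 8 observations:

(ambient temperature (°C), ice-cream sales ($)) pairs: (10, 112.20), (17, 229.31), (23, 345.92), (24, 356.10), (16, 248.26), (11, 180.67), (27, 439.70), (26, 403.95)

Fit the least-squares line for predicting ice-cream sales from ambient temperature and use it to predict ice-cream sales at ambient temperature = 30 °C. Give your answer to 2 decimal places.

n = 8, Σx = 154, Σy = 2316.11, Σxy = 49856.96, Σx² = 3276
Sxx = Σx² − (Σx)²/n = 3276 − 2964.5 = 311.5
Sxy = Σxy − (Σx)(Σy)/n = 49856.96 − 44585.1175 = 5271.8425
b = Sxy/Sxx = 5271.8425/311.5 = 16.924053
a = ȳ − b·x̄ = 289.51375 − 16.924053·19.25 = -36.274270
ŷ(30) = a + b·30 = -36.274270 + 16.924053·30 = 471.447319

471.45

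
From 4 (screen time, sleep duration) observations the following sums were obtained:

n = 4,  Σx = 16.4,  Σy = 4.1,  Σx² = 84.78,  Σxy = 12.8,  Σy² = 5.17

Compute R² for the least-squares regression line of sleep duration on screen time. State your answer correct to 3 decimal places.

0.948

Sxx = Σx² − (Σx)²/n = 84.78 − 67.24 = 17.54
Sxy = Σxy − (Σx)(Σy)/n = 12.8 − 16.81 = -4.01
Syy = Σy² − (Σy)²/n = 5.17 − 4.2025 = 0.9675
R² = Sxy²/(Sxx·Syy) = (-4.01)²/(17.54·0.9675) = 0.947563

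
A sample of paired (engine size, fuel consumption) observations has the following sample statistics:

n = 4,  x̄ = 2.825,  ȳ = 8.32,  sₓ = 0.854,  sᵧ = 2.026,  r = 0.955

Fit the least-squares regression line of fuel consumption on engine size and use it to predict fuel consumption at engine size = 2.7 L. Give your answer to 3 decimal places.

b = r · sᵧ/sₓ = 0.955 · 2.026/0.854 = 2.265609
a = ȳ − b·x̄ = 8.32 − 2.265609·2.825 = 1.919655
ŷ(2.7) = a + b·2.7 = 1.919655 + 2.265609·2.7 = 8.036799

8.037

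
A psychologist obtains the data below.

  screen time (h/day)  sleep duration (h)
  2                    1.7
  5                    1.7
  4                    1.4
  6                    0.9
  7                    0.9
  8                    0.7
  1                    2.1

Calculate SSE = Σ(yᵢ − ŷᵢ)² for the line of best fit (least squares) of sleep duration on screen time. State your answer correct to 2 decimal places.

0.24

n = 7, Σx = 33, Σy = 9.4, Σxy = 36.9, Σx² = 195, Σy² = 14.26
Sxx = Σx² − (Σx)²/n = 195 − 155.571429 = 39.428571
Sxy = Σxy − (Σx)(Σy)/n = 36.9 − 44.314286 = -7.414286
Syy = Σy² − (Σy)²/n = 14.26 − 12.622857 = 1.637143
b = Sxy/Sxx = -7.414286/39.428571 = -0.188043
SSE = Syy − b·Sxy = 1.637143 − (-0.188043)·(-7.414286) = 0.242935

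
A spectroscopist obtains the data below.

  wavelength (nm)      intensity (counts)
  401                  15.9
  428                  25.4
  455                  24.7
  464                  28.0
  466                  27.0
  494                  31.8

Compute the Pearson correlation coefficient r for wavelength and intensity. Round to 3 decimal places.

n = 6, Σx = 2708, Σy = 152.8, Σxy = 69768.8, Σx² = 1227498, Σy² = 4032.3
Sxx = Σx² − (Σx)²/n = 1227498 − 1222210.666667 = 5287.333333
Sxy = Σxy − (Σx)(Σy)/n = 69768.8 − 68963.733333 = 805.066667
Syy = Σy² − (Σy)²/n = 4032.3 − 3891.306667 = 140.993333
r = Sxy/√(Sxx·Syy) = 805.066667/√(745478.751111) = 805.066667/863.411114 = 0.932426

0.932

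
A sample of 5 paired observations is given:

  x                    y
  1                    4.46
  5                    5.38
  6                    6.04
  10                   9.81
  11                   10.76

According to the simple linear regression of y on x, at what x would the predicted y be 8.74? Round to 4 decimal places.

n = 5, Σx = 33, Σy = 36.45, Σxy = 284.06, Σx² = 283
Sxx = Σx² − (Σx)²/n = 283 − 217.8 = 65.2
Sxy = Σxy − (Σx)(Σy)/n = 284.06 − 240.57 = 43.49
b = Sxy/Sxx = 43.49/65.2 = 0.667025
a = ȳ − b·x̄ = 7.29 − 0.667025·6.6 = 2.887638
Set a + b·x = 8.74: x = (8.74 − 2.887638) / 0.667025 = 8.773833

8.7738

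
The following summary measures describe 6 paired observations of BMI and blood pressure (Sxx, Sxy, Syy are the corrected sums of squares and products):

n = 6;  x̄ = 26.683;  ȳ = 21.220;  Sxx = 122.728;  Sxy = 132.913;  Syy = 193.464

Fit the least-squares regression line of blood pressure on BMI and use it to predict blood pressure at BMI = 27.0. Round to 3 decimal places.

b = Sxy/Sxx = 132.913/122.728 = 1.082988
a = ȳ − b·x̄ = 21.22 − 1.082988·26.683 = -7.677379
ŷ(27.0) = a + b·27.0 = -7.677379 + 1.082988·27 = 21.563307

21.563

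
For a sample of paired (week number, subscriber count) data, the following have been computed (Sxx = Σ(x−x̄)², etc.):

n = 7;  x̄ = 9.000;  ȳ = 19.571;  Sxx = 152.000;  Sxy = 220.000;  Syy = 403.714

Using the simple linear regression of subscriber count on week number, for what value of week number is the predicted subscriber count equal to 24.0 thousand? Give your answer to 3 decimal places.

12.060

b = Sxy/Sxx = 220/152 = 1.447368
a = ȳ − b·x̄ = 19.571 − 1.447368·9 = 6.544684
Set a + b·x = 24.0: x = (24.0 − 6.544684) / 1.447368 = 12.060036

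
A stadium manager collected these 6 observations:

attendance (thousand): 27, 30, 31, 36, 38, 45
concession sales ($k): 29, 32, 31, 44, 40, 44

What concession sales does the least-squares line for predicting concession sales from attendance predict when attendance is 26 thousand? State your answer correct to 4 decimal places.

28.7838

n = 6, Σx = 207, Σy = 220, Σxy = 7788, Σx² = 7355
Sxx = Σx² − (Σx)²/n = 7355 − 7141.5 = 213.5
Sxy = Σxy − (Σx)(Σy)/n = 7788 − 7590 = 198
b = Sxy/Sxx = 198/213.5 = 0.927400
a = ȳ − b·x̄ = 36.666667 − 0.927400·34.5 = 4.671351
ŷ(26) = a + b·26 = 4.671351 + 0.927400·26 = 28.783763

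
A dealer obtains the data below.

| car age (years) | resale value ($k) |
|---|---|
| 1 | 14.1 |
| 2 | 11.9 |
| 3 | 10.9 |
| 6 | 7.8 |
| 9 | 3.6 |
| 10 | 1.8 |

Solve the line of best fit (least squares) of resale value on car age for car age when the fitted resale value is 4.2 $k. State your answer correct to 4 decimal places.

n = 6, Σx = 31, Σy = 50.1, Σxy = 167.8, Σx² = 231
Sxx = Σx² − (Σx)²/n = 231 − 160.166667 = 70.833333
Sxy = Σxy − (Σx)(Σy)/n = 167.8 − 258.85 = -91.05
b = Sxy/Sxx = -91.05/70.833333 = -1.285412
a = ȳ − b·x̄ = 8.35 − (-1.285412)·5.166667 = 14.991294
Set a + b·x = 4.2: x = (4.2 − 14.991294) / (-1.285412) = 8.395204

8.3952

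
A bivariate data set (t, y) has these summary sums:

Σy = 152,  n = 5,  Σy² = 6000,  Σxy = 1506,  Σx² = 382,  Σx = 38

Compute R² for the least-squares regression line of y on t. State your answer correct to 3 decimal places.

Sxx = Σx² − (Σx)²/n = 382 − 288.8 = 93.2
Sxy = Σxy − (Σx)(Σy)/n = 1506 − 1155.2 = 350.8
Syy = Σy² − (Σy)²/n = 6000 − 4620.8 = 1379.2
R² = Sxy²/(Sxx·Syy) = (350.8)²/(93.2·1379.2) = 0.957362

0.957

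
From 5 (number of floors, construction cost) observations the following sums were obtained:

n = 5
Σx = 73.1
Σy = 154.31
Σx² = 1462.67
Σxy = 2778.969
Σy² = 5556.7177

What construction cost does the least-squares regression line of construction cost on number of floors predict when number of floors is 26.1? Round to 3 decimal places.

Sxx = Σx² − (Σx)²/n = 1462.67 − 1068.722 = 393.948
Sxy = Σxy − (Σx)(Σy)/n = 2778.969 − 2256.0122 = 522.9568
b = Sxy/Sxx = 522.9568/393.948 = 1.327477
a = ȳ − b·x̄ = 30.862 − 1.327477·14.62 = 11.454290
ŷ(26.1) = a + b·26.1 = 11.454290 + 1.327477·26.1 = 46.101433

46.101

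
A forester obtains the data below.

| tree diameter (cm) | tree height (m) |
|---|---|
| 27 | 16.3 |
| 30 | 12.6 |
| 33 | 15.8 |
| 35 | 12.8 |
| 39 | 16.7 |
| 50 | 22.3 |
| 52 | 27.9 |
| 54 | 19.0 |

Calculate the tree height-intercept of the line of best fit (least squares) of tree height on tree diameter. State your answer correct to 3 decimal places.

n = 8, Σx = 320, Σy = 143.4, Σxy = 6030.6, Σx² = 13584
Sxx = Σx² − (Σx)²/n = 13584 − 12800 = 784
Sxy = Σxy − (Σx)(Σy)/n = 6030.6 − 5736 = 294.6
b = Sxy/Sxx = 294.6/784 = 0.375765
a = ȳ − b·x̄ = 17.925 − 0.375765·40 = 2.894388

2.894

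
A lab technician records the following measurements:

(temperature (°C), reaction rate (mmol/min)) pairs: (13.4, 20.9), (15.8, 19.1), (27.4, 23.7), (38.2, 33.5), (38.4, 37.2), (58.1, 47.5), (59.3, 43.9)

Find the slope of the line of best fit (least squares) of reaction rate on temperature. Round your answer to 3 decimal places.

0.599

n = 7, Σx = 250.6, Σy = 225.8, Σxy = 9302.42, Σx² = 11005.86
Sxx = Σx² − (Σx)²/n = 11005.86 − 8971.48 = 2034.38
Sxy = Σxy − (Σx)(Σy)/n = 9302.42 − 8083.64 = 1218.78
b = Sxy/Sxx = 1218.78/2034.38 = 0.599092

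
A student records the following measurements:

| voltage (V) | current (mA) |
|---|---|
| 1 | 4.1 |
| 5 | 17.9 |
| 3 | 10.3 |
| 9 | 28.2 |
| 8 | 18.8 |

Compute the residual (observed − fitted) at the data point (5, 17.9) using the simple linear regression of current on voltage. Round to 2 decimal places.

2.56

n = 5, Σx = 26, Σy = 79.3, Σxy = 528.7, Σx² = 180
Sxx = Σx² − (Σx)²/n = 180 − 135.2 = 44.8
Sxy = Σxy − (Σx)(Σy)/n = 528.7 − 412.36 = 116.34
b = Sxy/Sxx = 116.34/44.8 = 2.596875
a = ȳ − b·x̄ = 15.86 − 2.596875·5.2 = 2.35625
ŷ(5) = 2.35625 + 2.596875·5 = 15.340625
residual = y − ŷ = 17.9 − 15.340625 = 2.559375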